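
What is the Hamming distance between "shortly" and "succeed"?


Comparing character by character (same length = 7):
  Pos 0: 's' vs 's' =
  Pos 1: 'h' vs 'u' !=
  Pos 2: 'o' vs 'c' !=
  Pos 3: 'r' vs 'c' !=
  Pos 4: 't' vs 'e' !=
  Pos 5: 'l' vs 'e' !=
  Pos 6: 'y' vs 'd' !=
Hamming distance = 6


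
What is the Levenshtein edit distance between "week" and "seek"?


Word 1: "week" (length 4)
Word 2: "seek" (length 4)
One optimal edit sequence (insert/delete/substitute each cost 1):
  1. substitute 'w' -> 's'  (+1)
  2. keep 'e'
  3. keep 'e'
  4. keep 'k'
Total edit operations: 1
Edit distance = 1


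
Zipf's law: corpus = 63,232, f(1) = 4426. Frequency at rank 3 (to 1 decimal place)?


Zipf's law: f(r) = f(1) / r
f(1) = 4426
f(3) = 4426 / 3
= 1475.3 occurrences


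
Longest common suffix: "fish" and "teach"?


Word 1: "fish"
Word 2: "teach"
Comparing from end:
  Pos -1: 'h' == 'h'
  Pos -2: 's' != 'c' (stop)
LCS = "h" (length 1)


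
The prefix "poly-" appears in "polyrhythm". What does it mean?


Prefix: poly-
Example: polyrhythm = poly- + rhythm
Meaning = many


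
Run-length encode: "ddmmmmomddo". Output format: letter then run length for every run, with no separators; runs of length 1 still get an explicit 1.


String: "ddmmmmomddo"
Scanning for consecutive runs:
  'd' x 2
  'm' x 4
  'o' x 1
  'm' x 1
  'd' x 2
  'o' x 1
RLE = "d2m4o1m1d2o1"


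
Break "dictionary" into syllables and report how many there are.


Word: "dictionary"
Syllable breakdown: dic / tion / ar / y
Counting: 4 parts
= 4 syllables


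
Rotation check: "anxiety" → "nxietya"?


Word: "anxiety", Candidate: "nxietya"
Method: check if candidate is substring of word+word
"anxietyanxiety" contains "nxietya"? Yes
Is rotation = Yes


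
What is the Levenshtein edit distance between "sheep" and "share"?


Word 1: "sheep" (length 5)
Word 2: "share" (length 5)
One optimal edit sequence (insert/delete/substitute each cost 1):
  1. keep 's'
  2. keep 'h'
  3. substitute 'e' -> 'a'  (+1)
  4. substitute 'e' -> 'r'  (+1)
  5. substitute 'p' -> 'e'  (+1)
Total edit operations: 3
Edit distance = 3


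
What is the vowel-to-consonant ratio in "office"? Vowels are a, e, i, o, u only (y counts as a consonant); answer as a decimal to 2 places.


Word: "office"
Vowels (a,e,i,o,u): 3
Consonants: 3
Ratio = 3/3
= 1.00


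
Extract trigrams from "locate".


Word: "locate" (length 6)
Number of trigrams = 6 - 3 + 1 = 4
  Position 0: "loc"
  Position 1: "oca"
  Position 2: "cat"
  Position 3: "ate"
Trigrams = "loc", "oca", "cat", "ate"


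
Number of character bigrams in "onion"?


Word: "onion" (length 5)
Number of 2-grams = length - 2 + 1 = 5 - 2 + 1
= 4


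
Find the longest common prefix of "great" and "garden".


Word 1: "great"
Word 2: "garden"
Comparing from start:
  Pos 0: 'g' == 'g'
  Pos 1: 'r' != 'a' (stop)
LCP = "g" (length 1)


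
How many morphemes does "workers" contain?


Word: "workers"
Morphemes: work + -er + -s
Each morpheme carries meaning
= 3 morphemes


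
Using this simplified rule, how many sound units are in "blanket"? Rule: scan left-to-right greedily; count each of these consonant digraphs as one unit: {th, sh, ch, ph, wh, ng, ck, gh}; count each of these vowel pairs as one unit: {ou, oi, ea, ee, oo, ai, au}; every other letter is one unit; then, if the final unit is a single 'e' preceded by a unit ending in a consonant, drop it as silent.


Word: "blanket" (7 letters)
Left-to-right scan:
  [1] 'b' (letter)
  [2] 'l' (letter)
  [3] 'a' (letter)
  [4] 'n' (letter)
  [5] 'k' (letter)
  [6] 'e' (letter)
  [7] 't' (letter)
Units from scan: 7
Sound units = 7 units


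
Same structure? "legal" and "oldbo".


Pattern of "legal": [0, 1, 2, 3, 0]
Pattern of "oldbo": [0, 1, 2, 3, 0]
Patterns match
Same pattern = Yes


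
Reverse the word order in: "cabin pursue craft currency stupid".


Original: "cabin pursue craft currency stupid"
Words (1..n): cabin | pursue | craft | currency | stupid
Reversed (n..1): stupid | currency | craft | pursue | cabin
Result = "stupid currency craft pursue cabin"


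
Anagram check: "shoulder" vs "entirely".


Word 1: "shoulder" → sorted: dehlorsu
Word 2: "entirely" → sorted: eeilnrty
Same letters? dehlorsu != eeilnrty
Anagram = No


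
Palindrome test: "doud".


Word: "doud"
Reversed: "duod"
Forward == Backward? doud != duod
Palindrome = No


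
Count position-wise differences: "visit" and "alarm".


Comparing character by character (same length = 5):
  Pos 0: 'v' vs 'a' !=
  Pos 1: 'i' vs 'l' !=
  Pos 2: 's' vs 'a' !=
  Pos 3: 'i' vs 'r' !=
  Pos 4: 't' vs 'm' !=
Hamming distance = 5


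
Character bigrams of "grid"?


Word: "grid" (length 4)
Number of bigrams = 4 - 2 + 1 = 3
  Position 0: "gr"
  Position 1: "ri"
  Position 2: "id"
Bigrams = "gr", "ri", "id"


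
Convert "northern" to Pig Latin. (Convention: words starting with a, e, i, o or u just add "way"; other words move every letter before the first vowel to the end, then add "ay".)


Word: "northern"
Starts with consonant(s) → move to end, add 'ay'
Consonant cluster: "n"
Pig Latin = "orthernnay"


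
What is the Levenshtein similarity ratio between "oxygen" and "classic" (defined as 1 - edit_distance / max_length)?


Word 1: "oxygen" (length 6)
Word 2: "classic" (length 7)
One optimal edit sequence:
  1. insert 'c'  (+1)
  2. substitute 'o' -> 'l'  (+1)
  3. substitute 'x' -> 'a'  (+1)
  4. substitute 'y' -> 's'  (+1)
  5. substitute 'g' -> 's'  (+1)
  6. substitute 'e' -> 'i'  (+1)
  7. substitute 'n' -> 'c'  (+1)
Edit distance = 7
Max length = max(6, 7) = 7
Similarity = 1 - 7/7
= 0.0000


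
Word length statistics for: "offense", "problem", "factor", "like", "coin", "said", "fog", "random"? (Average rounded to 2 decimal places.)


Lengths: "offense"=7, "problem"=7, "factor"=6, "like"=4, "coin"=4, "said"=4, "fog"=3, "random"=6
Sum = 41, Count = 8
Average = 41/8 = 5.13
= avg=5.13, min=3, max=7


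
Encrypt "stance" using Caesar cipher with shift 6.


Word: "stance"
Shift: 6
Each letter → (letter + shift) mod 26:
  's' (18) + 6 = 24 → 'y'
  't' (19) + 6 = 25 → 'z'
  'a' (0) + 6 = 6 → 'g'
  'n' (13) + 6 = 19 → 't'
  'c' (2) + 6 = 8 → 'i'
  'e' (4) + 6 = 10 → 'k'
Result = "yzgtik"


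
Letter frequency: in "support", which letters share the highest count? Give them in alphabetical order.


Word: "support"
Letter counts:
  'o': 1
  'p': 2
  'r': 1
  's': 1
  't': 1
  'u': 1
Maximum count = 2
Most frequent = 'p' (2 times each)


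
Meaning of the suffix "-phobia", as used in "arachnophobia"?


Suffix: -phobia
Example: arachnophobia = arachno- + -phobia
Meaning = fear of


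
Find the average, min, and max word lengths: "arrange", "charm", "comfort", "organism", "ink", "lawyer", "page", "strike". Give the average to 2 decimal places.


Lengths: "arrange"=7, "charm"=5, "comfort"=7, "organism"=8, "ink"=3, "lawyer"=6, "page"=4, "strike"=6
Sum = 46, Count = 8
Average = 46/8 = 5.75
= avg=5.75, min=3, max=8


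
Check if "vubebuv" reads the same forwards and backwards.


Word: "vubebuv"
Reversed: "vubebuv"
Forward == Backward? vubebuv == vubebuv
Palindrome = Yes


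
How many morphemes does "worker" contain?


Word: "worker"
Morphemes: work / -er
Each morpheme carries meaning
= 2 morphemes


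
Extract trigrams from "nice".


Word: "nice" (length 4)
Number of trigrams = 4 - 3 + 1 = 2
  Position 0: "nic"
  Position 1: "ice"
Trigrams = "nic", "ice"


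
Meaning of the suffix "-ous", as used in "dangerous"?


Suffix: -ous
As in: dangerous -> danger + -ous
Meaning = having quality of


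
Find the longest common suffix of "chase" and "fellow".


Word 1: "chase"
Word 2: "fellow"
Comparing from end:
  Pos -1: 'e' != 'w' (stop)
LCS = "" (length 0)


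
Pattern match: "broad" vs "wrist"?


Pattern of "broad": [0, 1, 2, 3, 4]
Pattern of "wrist": [0, 1, 2, 3, 4]
Patterns match
Same pattern = Yes


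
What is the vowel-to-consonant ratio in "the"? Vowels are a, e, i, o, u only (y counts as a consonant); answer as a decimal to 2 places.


Word: "the"
Vowels (a,e,i,o,u): 1
Consonants: 2
Ratio = 1/2
= 0.50


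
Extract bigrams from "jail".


Word: "jail" (length 4)
Number of bigrams = 4 - 2 + 1 = 3
  Position 0: "ja"
  Position 1: "ai"
  Position 2: "il"
Bigrams = "ja", "ai", "il"


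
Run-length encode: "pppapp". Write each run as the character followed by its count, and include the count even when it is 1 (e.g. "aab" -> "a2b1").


String: "pppapp"
Scanning for consecutive runs:
  'p' x 3
  'a' x 1
  'p' x 2
RLE = "p3a1p2"


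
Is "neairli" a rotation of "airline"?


Word: "airline", Candidate: "neairli"
Method: check if candidate is substring of word+word
"airlineairline" contains "neairli"? Yes
Is rotation = Yes


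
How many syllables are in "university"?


Word: "university"
Syllable breakdown: u / ni / ver / si / ty
Counting: 5 parts
= 5 syllables


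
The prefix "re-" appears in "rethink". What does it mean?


Prefix: re-
Example: rethink = re- + think
Meaning = again


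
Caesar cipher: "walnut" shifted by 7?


Word: "walnut"
Shift: 7
Each letter → (letter + shift) mod 26:
  'w' (22) + 7 = 3 → 'd'
  'a' (0) + 7 = 7 → 'h'
  'l' (11) + 7 = 18 → 's'
  'n' (13) + 7 = 20 → 'u'
  'u' (20) + 7 = 1 → 'b'
  't' (19) + 7 = 0 → 'a'
Result = "dhsuba"


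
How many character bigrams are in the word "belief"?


Word: "belief" (length 6)
Number of 2-grams = length - 2 + 1 = 6 - 2 + 1
= 5


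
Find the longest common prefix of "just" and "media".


Word 1: "just"
Word 2: "media"
Comparing from start:
  Pos 0: 'j' != 'm' (stop)
LCP = "" (length 0)


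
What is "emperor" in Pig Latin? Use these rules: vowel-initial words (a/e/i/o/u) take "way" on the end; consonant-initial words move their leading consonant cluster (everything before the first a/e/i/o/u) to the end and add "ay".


Word: "emperor"
Starts with vowel → add 'way'
Pig Latin = "emperorway"


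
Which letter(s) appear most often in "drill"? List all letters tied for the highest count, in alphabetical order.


Word: "drill"
Letter counts:
  'd': 1
  'i': 1
  'l': 2
  'r': 1
Maximum count = 2
Most frequent = 'l' (2 times each)


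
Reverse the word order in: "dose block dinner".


Original: "dose block dinner"
Words (1..n): dose | block | dinner
Reversed (n..1): dinner | block | dose
Result = "dinner block dose"


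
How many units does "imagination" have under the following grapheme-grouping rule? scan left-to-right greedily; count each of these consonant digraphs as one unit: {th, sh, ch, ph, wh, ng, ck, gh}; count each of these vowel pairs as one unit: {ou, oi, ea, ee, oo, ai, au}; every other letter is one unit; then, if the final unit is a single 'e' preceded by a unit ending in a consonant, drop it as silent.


Word: "imagination" (11 letters)
Left-to-right scan:
  1. 'i' (letter)
  2. 'm' (letter)
  3. 'a' (letter)
  4. 'g' (letter)
  5. 'i' (letter)
  6. 'n' (letter)
  7. 'a' (letter)
  8. 't' (letter)
  9. 'i' (letter)
  10. 'o' (letter)
  11. 'n' (letter)
Units from scan: 11
Sound units = 11 units


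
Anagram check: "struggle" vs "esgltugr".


Word 1: "struggle" → sorted: egglrstu
Word 2: "esgltugr" → sorted: egglrstu
Same letters? egglrstu == egglrstu
Anagram = Yes


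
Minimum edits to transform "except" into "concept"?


Word 1: "except" (length 6)
Word 2: "concept" (length 7)
One optimal edit sequence (insert/delete/substitute each cost 1):
  1. insert 'c'  (+1)
  2. substitute 'e' -> 'o'  (+1)
  3. substitute 'x' -> 'n'  (+1)
  4. keep 'c'
  5. keep 'e'
  6. keep 'p'
  7. keep 't'
Total edit operations: 3
Edit distance = 3


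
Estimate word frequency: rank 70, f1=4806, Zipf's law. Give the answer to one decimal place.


Zipf's law: f(r) = f(1) / r
f(1) = 4806
f(70) = 4806 / 70
= 68.7 occurrences


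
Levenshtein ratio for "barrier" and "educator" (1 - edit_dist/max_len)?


Word 1: "barrier" (length 7)
Word 2: "educator" (length 8)
One optimal edit sequence:
  1. insert 'e'  (+1)
  2. substitute 'b' -> 'd'  (+1)
  3. substitute 'a' -> 'u'  (+1)
  4. substitute 'r' -> 'c'  (+1)
  5. substitute 'r' -> 'a'  (+1)
  6. substitute 'i' -> 't'  (+1)
  7. substitute 'e' -> 'o'  (+1)
  8. keep 'r'
Edit distance = 7
Max length = max(7, 8) = 8
Similarity = 1 - 7/8
= 0.1250


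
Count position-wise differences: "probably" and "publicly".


Comparing character by character (same length = 8):
  Pos 0: 'p' vs 'p' =
  Pos 1: 'r' vs 'u' !=
  Pos 2: 'o' vs 'b' !=
  Pos 3: 'b' vs 'l' !=
  Pos 4: 'a' vs 'i' !=
  Pos 5: 'b' vs 'c' !=
  Pos 6: 'l' vs 'l' =
  Pos 7: 'y' vs 'y' =
Hamming distance = 5


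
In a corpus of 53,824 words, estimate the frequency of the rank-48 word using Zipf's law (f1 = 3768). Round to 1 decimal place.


Zipf's law: f(r) = f(1) / r
f(1) = 3768
f(48) = 3768 / 48
= 78.5 occurrences


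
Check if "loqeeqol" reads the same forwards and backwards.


Word: "loqeeqol"
Reversed: "loqeeqol"
Forward == Backward? loqeeqol == loqeeqol
Palindrome = Yes


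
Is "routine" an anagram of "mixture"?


Word 1: "mixture" → sorted: eimrtux
Word 2: "routine" → sorted: einortu
Same letters? eimrtux != einortu
Anagram = No


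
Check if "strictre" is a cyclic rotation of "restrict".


Word: "restrict", Candidate: "strictre"
Method: check if candidate is substring of word+word
"restrictrestrict" contains "strictre"? Yes
Is rotation = Yes


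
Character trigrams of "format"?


Word: "format" (length 6)
Number of trigrams = 6 - 3 + 1 = 4
  Position 0: "for"
  Position 1: "orm"
  Position 2: "rma"
  Position 3: "mat"
Trigrams = "for", "orm", "rma", "mat"


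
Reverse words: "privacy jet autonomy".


Original: "privacy jet autonomy"
Words (1..n): privacy | jet | autonomy
Reversed (n..1): autonomy | jet | privacy
Result = "autonomy jet privacy"


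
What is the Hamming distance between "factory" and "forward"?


Comparing character by character (same length = 7):
  Pos 0: 'f' vs 'f' =
  Pos 1: 'a' vs 'o' !=
  Pos 2: 'c' vs 'r' !=
  Pos 3: 't' vs 'w' !=
  Pos 4: 'o' vs 'a' !=
  Pos 5: 'r' vs 'r' =
  Pos 6: 'y' vs 'd' !=
Hamming distance = 5


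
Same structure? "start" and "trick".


Pattern of "start": [0, 1, 2, 3, 1]
Pattern of "trick": [0, 1, 2, 3, 4]
Patterns do not match
Same pattern = No


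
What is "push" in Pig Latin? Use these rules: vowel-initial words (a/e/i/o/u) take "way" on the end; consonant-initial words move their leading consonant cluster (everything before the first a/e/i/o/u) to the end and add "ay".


Word: "push"
Starts with consonant(s) → move to end, add 'ay'
Consonant cluster: "p"
Pig Latin = "ushpay"


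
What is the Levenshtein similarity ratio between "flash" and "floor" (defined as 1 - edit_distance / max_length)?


Word 1: "flash" (length 5)
Word 2: "floor" (length 5)
One optimal edit sequence:
  1. keep 'f'
  2. keep 'l'
  3. substitute 'a' -> 'o'  (+1)
  4. substitute 's' -> 'o'  (+1)
  5. substitute 'h' -> 'r'  (+1)
Edit distance = 3
Max length = max(5, 5) = 5
Similarity = 1 - 3/5
= 0.4000


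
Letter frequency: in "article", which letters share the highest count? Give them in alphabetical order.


Word: "article"
Letter counts:
  'a': 1
  'c': 1
  'e': 1
  'i': 1
  'l': 1
  'r': 1
  't': 1
Maximum count = 1
Most frequent = 'a', 'c', 'e', 'i', 'l', 'r', 't' (1 time each)


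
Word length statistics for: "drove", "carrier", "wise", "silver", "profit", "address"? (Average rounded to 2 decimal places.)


Lengths: "drove"=5, "carrier"=7, "wise"=4, "silver"=6, "profit"=6, "address"=7
Sum = 35, Count = 6
Average = 35/6 = 5.83
= avg=5.83, min=4, max=7


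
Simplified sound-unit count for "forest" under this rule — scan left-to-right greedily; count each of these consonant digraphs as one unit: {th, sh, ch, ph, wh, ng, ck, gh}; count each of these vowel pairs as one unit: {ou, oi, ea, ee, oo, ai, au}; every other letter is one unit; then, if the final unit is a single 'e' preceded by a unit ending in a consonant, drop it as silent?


Word: "forest" (6 letters)
Left-to-right scan:
  [1] 'f' (letter)
  [2] 'o' (letter)
  [3] 'r' (letter)
  [4] 'e' (letter)
  [5] 's' (letter)
  [6] 't' (letter)
Units from scan: 6
Sound units = 6 units


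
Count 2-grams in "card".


Word: "card" (length 4)
Number of 2-grams = length - 2 + 1 = 4 - 2 + 1
= 3


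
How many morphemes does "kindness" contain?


Word: "kindness"
Morphemes: kind + -ness
Each morpheme carries meaning
= 2 morphemes


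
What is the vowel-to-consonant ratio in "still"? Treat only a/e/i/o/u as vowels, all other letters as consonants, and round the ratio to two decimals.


Word: "still"
Vowels (a,e,i,o,u): 1
Consonants: 4
Ratio = 1/4
= 0.25


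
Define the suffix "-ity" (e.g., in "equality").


Suffix: -ity
As in: equality -> equal + -ity
Meaning = quality of


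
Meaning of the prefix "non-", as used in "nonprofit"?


Prefix: non-
Example: nonprofit (non- + profit)
Meaning = not


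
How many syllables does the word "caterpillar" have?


Word: "caterpillar"
Syllable breakdown: cat-er-pil-lar
Counting: 4 parts
= 4 syllables


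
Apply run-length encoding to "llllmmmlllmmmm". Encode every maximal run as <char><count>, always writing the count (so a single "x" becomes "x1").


String: "llllmmmlllmmmm"
Scanning for consecutive runs:
  'l' x 4
  'm' x 3
  'l' x 3
  'm' x 4
RLE = "l4m3l3m4"


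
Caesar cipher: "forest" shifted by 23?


Word: "forest"
Shift: 23
Each letter → (letter + shift) mod 26:
  'f' (5) + 23 = 2 → 'c'
  'o' (14) + 23 = 11 → 'l'
  'r' (17) + 23 = 14 → 'o'
  'e' (4) + 23 = 1 → 'b'
  's' (18) + 23 = 15 → 'p'
  't' (19) + 23 = 16 → 'q'
Result = "clobpq"


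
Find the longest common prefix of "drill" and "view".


Word 1: "drill"
Word 2: "view"
Comparing from start:
  Pos 0: 'd' != 'v' (stop)
LCP = "" (length 0)


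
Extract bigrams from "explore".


Word: "explore" (length 7)
Number of bigrams = 7 - 2 + 1 = 6
  Position 0: "ex"
  Position 1: "xp"
  Position 2: "pl"
  Position 3: "lo"
  Position 4: "or"
  Position 5: "re"
Bigrams = "ex", "xp", "pl", "lo", "or", "re"


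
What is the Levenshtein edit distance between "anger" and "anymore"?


Word 1: "anger" (length 5)
Word 2: "anymore" (length 7)
One optimal edit sequence (insert/delete/substitute each cost 1):
  1. keep 'a'
  2. keep 'n'
  3. insert 'y'  (+1)
  4. substitute 'g' -> 'm'  (+1)
  5. substitute 'e' -> 'o'  (+1)
  6. keep 'r'
  7. insert 'e'  (+1)
Total edit operations: 4
Edit distance = 4


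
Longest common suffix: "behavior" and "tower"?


Word 1: "behavior"
Word 2: "tower"
Comparing from end:
  Pos -1: 'r' == 'r'
  Pos -2: 'o' != 'e' (stop)
LCS = "r" (length 1)


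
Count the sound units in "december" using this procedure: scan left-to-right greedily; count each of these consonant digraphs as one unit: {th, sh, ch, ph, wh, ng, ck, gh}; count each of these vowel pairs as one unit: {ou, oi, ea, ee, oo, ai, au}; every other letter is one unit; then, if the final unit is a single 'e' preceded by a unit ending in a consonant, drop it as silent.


Word: "december" (8 letters)
Left-to-right scan:
  (1) 'd' (letter)
  (2) 'e' (letter)
  (3) 'c' (letter)
  (4) 'e' (letter)
  (5) 'm' (letter)
  (6) 'b' (letter)
  (7) 'e' (letter)
  (8) 'r' (letter)
Units from scan: 8
Sound units = 8 units


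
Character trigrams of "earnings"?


Word: "earnings" (length 8)
Number of trigrams = 8 - 3 + 1 = 6
  Position 0: "ear"
  Position 1: "arn"
  Position 2: "rni"
  Position 3: "nin"
  Position 4: "ing"
  Position 5: "ngs"
Trigrams = "ear", "arn", "rni", "nin", "ing", "ngs"


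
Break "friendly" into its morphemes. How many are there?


Word: "friendly"
Morphemes: friend / -ly
Each morpheme carries meaning
= 2 morphemes


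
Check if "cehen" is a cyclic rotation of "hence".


Word: "hence", Candidate: "cehen"
Method: check if candidate is substring of word+word
"hencehence" contains "cehen"? Yes
Is rotation = Yes


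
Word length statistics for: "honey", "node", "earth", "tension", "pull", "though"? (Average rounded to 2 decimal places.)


Lengths: "honey"=5, "node"=4, "earth"=5, "tension"=7, "pull"=4, "though"=6
Sum = 31, Count = 6
Average = 31/6 = 5.17
= avg=5.17, min=4, max=7


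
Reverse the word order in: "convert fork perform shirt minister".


Original: "convert fork perform shirt minister"
Words (1..n): convert | fork | perform | shirt | minister
Reversed (n..1): minister | shirt | perform | fork | convert
Result = "minister shirt perform fork convert"


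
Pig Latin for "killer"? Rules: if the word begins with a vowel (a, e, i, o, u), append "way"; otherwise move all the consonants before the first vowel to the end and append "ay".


Word: "killer"
Starts with consonant(s) → move to end, add 'ay'
Consonant cluster: "k"
Pig Latin = "illerkay"


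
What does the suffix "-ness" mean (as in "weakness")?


Suffix: -ness
Example: weakness = weak + -ness
Meaning = state of being


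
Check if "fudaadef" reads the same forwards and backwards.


Word: "fudaadef"
Reversed: "fedaaduf"
Forward == Backward? fudaadef != fedaaduf
Palindrome = No


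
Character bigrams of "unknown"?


Word: "unknown" (length 7)
Number of bigrams = 7 - 2 + 1 = 6
  Position 0: "un"
  Position 1: "nk"
  Position 2: "kn"
  Position 3: "no"
  Position 4: "ow"
  Position 5: "wn"
Bigrams = "un", "nk", "kn", "no", "ow", "wn"


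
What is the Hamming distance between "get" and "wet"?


Comparing character by character (same length = 3):
  Pos 0: 'g' vs 'w' !=
  Pos 1: 'e' vs 'e' =
  Pos 2: 't' vs 't' =
Hamming distance = 1


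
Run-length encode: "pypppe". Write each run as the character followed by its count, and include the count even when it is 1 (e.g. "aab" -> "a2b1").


String: "pypppe"
Scanning for consecutive runs:
  'p' x 1
  'y' x 1
  'p' x 3
  'e' x 1
RLE = "p1y1p3e1"


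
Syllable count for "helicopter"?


Word: "helicopter"
Syllable breakdown: hel · i · cop · ter
Counting: 4 parts
= 4 syllables


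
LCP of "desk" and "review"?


Word 1: "desk"
Word 2: "review"
Comparing from start:
  Pos 0: 'd' != 'r' (stop)
LCP = "" (length 0)


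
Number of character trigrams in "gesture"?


Word: "gesture" (length 7)
Number of 3-grams = length - 3 + 1 = 7 - 3 + 1
= 5


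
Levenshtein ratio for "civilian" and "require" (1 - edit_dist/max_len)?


Word 1: "civilian" (length 8)
Word 2: "require" (length 7)
One optimal edit sequence:
  1. delete 'c'  (+1)
  2. substitute 'i' -> 'r'  (+1)
  3. substitute 'v' -> 'e'  (+1)
  4. substitute 'i' -> 'q'  (+1)
  5. substitute 'l' -> 'u'  (+1)
  6. keep 'i'
  7. substitute 'a' -> 'r'  (+1)
  8. substitute 'n' -> 'e'  (+1)
Edit distance = 7
Max length = max(8, 7) = 8
Similarity = 1 - 7/8
= 0.1250


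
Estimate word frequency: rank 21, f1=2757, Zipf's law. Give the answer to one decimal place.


Zipf's law: f(r) = f(1) / r
f(1) = 2757
f(21) = 2757 / 21
= 131.3 occurrences


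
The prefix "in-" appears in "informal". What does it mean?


Prefix: in-
Example: informal = in- + formal
Meaning = not / into


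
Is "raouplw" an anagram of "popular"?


Word 1: "popular" → sorted: aloppru
Word 2: "raouplw" → sorted: alopruw
Same letters? aloppru != alopruw
Anagram = No


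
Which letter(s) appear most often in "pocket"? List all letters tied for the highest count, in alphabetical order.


Word: "pocket"
Letter counts:
  'c': 1
  'e': 1
  'k': 1
  'o': 1
  'p': 1
  't': 1
Maximum count = 1
Most frequent = 'c', 'e', 'k', 'o', 'p', 't' (1 time each)


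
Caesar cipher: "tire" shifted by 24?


Word: "tire"
Shift: 24
Each letter → (letter + shift) mod 26:
  't' (19) + 24 = 17 → 'r'
  'i' (8) + 24 = 6 → 'g'
  'r' (17) + 24 = 15 → 'p'
  'e' (4) + 24 = 2 → 'c'
Result = "rgpc"


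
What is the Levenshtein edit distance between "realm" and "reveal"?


Word 1: "realm" (length 5)
Word 2: "reveal" (length 6)
One optimal edit sequence (insert/delete/substitute each cost 1):
  1. keep 'r'
  2. insert 'e'  (+1)
  3. insert 'v'  (+1)
  4. keep 'e'
  5. keep 'a'
  6. keep 'l'
  7. delete 'm'  (+1)
Total edit operations: 3
Edit distance = 3


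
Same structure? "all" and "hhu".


Pattern of "all": [0, 1, 1]
Pattern of "hhu": [0, 0, 1]
Patterns do not match
Same pattern = No


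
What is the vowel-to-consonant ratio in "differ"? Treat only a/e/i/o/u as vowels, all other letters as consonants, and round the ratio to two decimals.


Word: "differ"
Vowels (a,e,i,o,u): 2
Consonants: 4
Ratio = 2/4
= 0.50


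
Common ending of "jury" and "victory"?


Word 1: "jury"
Word 2: "victory"
Comparing from end:
  Pos -1: 'y' == 'y'
  Pos -2: 'r' == 'r'
  Pos -3: 'u' != 'o' (stop)
LCS = "ry" (length 2)


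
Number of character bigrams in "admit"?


Word: "admit" (length 5)
Number of 2-grams = length - 2 + 1 = 5 - 2 + 1
= 4


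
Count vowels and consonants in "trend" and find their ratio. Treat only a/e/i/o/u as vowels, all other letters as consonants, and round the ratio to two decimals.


Word: "trend"
Vowels (a,e,i,o,u): 1
Consonants: 4
Ratio = 1/4
= 0.25


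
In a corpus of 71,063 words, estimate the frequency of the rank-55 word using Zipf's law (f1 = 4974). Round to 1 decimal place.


Zipf's law: f(r) = f(1) / r
f(1) = 4974
f(55) = 4974 / 55
= 90.4 occurrences


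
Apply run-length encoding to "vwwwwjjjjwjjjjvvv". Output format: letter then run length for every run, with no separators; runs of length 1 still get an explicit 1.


String: "vwwwwjjjjwjjjjvvv"
Scanning for consecutive runs:
  'v' x 1
  'w' x 4
  'j' x 4
  'w' x 1
  'j' x 4
  'v' x 3
RLE = "v1w4j4w1j4v3"


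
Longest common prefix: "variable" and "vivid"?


Word 1: "variable"
Word 2: "vivid"
Comparing from start:
  Pos 0: 'v' == 'v'
  Pos 1: 'a' != 'i' (stop)
LCP = "v" (length 1)


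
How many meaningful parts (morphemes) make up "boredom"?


Word: "boredom"
Morphemes: bore + -dom
Each morpheme carries meaning
= 2 morphemes


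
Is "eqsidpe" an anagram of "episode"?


Word 1: "episode" → sorted: deeiops
Word 2: "eqsidpe" → sorted: deeipqs
Same letters? deeiops != deeipqs
Anagram = No


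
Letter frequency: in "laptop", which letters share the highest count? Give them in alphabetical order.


Word: "laptop"
Letter counts:
  'a': 1
  'l': 1
  'o': 1
  'p': 2
  't': 1
Maximum count = 2
Most frequent = 'p' (2 times each)


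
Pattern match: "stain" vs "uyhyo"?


Pattern of "stain": [0, 1, 2, 3, 4]
Pattern of "uyhyo": [0, 1, 2, 1, 3]
Patterns do not match
Same pattern = No


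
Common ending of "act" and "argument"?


Word 1: "act"
Word 2: "argument"
Comparing from end:
  Pos -1: 't' == 't'
  Pos -2: 'c' != 'n' (stop)
LCS = "t" (length 1)


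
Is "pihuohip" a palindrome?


Word: "pihuohip"
Reversed: "pihouhip"
Forward == Backward? pihuohip != pihouhip
Palindrome = No


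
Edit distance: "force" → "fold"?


Word 1: "force" (length 5)
Word 2: "fold" (length 4)
One optimal edit sequence (insert/delete/substitute each cost 1):
  1. keep 'f'
  2. keep 'o'
  3. delete 'r'  (+1)
  4. substitute 'c' -> 'l'  (+1)
  5. substitute 'e' -> 'd'  (+1)
Total edit operations: 3
Edit distance = 3


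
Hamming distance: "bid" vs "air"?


Comparing character by character (same length = 3):
  Pos 0: 'b' vs 'a' !=
  Pos 1: 'i' vs 'i' =
  Pos 2: 'd' vs 'r' !=
Hamming distance = 2


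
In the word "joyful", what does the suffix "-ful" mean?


Suffix: -ful
As in: joyful -> joy + -ful
Meaning = full of


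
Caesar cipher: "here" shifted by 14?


Word: "here"
Shift: 14
Each letter → (letter + shift) mod 26:
  'h' (7) + 14 = 21 → 'v'
  'e' (4) + 14 = 18 → 's'
  'r' (17) + 14 = 5 → 'f'
  'e' (4) + 14 = 18 → 's'
Result = "vsfs"


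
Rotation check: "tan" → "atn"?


Word: "tan", Candidate: "atn"
Method: check if candidate is substring of word+word
"tantan" contains "atn"? No
Is rotation = No


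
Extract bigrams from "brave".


Word: "brave" (length 5)
Number of bigrams = 5 - 2 + 1 = 4
  Position 0: "br"
  Position 1: "ra"
  Position 2: "av"
  Position 3: "ve"
Bigrams = "br", "ra", "av", "ve"


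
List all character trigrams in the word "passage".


Word: "passage" (length 7)
Number of trigrams = 7 - 3 + 1 = 5
  Position 0: "pas"
  Position 1: "ass"
  Position 2: "ssa"
  Position 3: "sag"
  Position 4: "age"
Trigrams = "pas", "ass", "ssa", "sag", "age"


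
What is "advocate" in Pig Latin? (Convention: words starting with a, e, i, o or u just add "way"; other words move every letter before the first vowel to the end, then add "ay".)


Word: "advocate"
Starts with vowel → add 'way'
Pig Latin = "advocateway"


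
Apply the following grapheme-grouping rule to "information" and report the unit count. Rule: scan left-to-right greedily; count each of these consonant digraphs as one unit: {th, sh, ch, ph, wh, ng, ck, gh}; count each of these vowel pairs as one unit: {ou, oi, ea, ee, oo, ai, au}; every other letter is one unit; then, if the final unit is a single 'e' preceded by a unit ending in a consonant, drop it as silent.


Word: "information" (11 letters)
Left-to-right scan:
  (1) 'i' (letter)
  (2) 'n' (letter)
  (3) 'f' (letter)
  (4) 'o' (letter)
  (5) 'r' (letter)
  (6) 'm' (letter)
  (7) 'a' (letter)
  (8) 't' (letter)
  (9) 'i' (letter)
  (10) 'o' (letter)
  (11) 'n' (letter)
Units from scan: 11
Sound units = 11 units


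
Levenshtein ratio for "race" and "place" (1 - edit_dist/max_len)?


Word 1: "race" (length 4)
Word 2: "place" (length 5)
One optimal edit sequence:
  1. insert 'p'  (+1)
  2. substitute 'r' -> 'l'  (+1)
  3. keep 'a'
  4. keep 'c'
  5. keep 'e'
Edit distance = 2
Max length = max(4, 5) = 5
Similarity = 1 - 2/5
= 0.6000


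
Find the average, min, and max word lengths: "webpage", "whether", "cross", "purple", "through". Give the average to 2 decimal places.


Lengths: "webpage"=7, "whether"=7, "cross"=5, "purple"=6, "through"=7
Sum = 32, Count = 5
Average = 32/5 = 6.40
= avg=6.40, min=5, max=7


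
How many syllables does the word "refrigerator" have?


Word: "refrigerator"
Syllable breakdown: re-frig-er-a-tor
Counting: 5 parts
= 5 syllables


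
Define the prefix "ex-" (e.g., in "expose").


Prefix: ex-
As in: expose -> ex- + pose
Meaning = out / former


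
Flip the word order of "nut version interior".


Original: "nut version interior"
Words (1..n): nut | version | interior
Reversed (n..1): interior | version | nut
Result = "interior version nut"


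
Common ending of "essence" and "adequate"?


Word 1: "essence"
Word 2: "adequate"
Comparing from end:
  Pos -1: 'e' == 'e'
  Pos -2: 'c' != 't' (stop)
LCS = "e" (length 1)


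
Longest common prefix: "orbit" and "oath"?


Word 1: "orbit"
Word 2: "oath"
Comparing from start:
  Pos 0: 'o' == 'o'
  Pos 1: 'r' != 'a' (stop)
LCP = "o" (length 1)


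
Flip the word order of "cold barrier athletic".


Original: "cold barrier athletic"
Words (1..n): cold | barrier | athletic
Reversed (n..1): athletic | barrier | cold
Result = "athletic barrier cold"


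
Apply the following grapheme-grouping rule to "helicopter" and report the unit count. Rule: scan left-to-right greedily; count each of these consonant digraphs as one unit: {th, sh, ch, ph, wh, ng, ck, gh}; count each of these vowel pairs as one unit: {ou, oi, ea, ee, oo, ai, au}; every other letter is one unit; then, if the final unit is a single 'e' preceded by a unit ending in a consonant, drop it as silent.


Word: "helicopter" (10 letters)
Left-to-right scan:
  (1) 'h' (letter)
  (2) 'e' (letter)
  (3) 'l' (letter)
  (4) 'i' (letter)
  (5) 'c' (letter)
  (6) 'o' (letter)
  (7) 'p' (letter)
  (8) 't' (letter)
  (9) 'e' (letter)
  (10) 'r' (letter)
Units from scan: 10
Sound units = 10 units


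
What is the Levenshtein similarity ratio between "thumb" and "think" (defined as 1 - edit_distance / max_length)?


Word 1: "thumb" (length 5)
Word 2: "think" (length 5)
One optimal edit sequence:
  1. keep 't'
  2. keep 'h'
  3. substitute 'u' -> 'i'  (+1)
  4. substitute 'm' -> 'n'  (+1)
  5. substitute 'b' -> 'k'  (+1)
Edit distance = 3
Max length = max(5, 5) = 5
Similarity = 1 - 3/5
= 0.4000


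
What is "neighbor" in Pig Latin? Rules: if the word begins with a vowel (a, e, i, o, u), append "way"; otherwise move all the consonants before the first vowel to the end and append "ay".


Word: "neighbor"
Starts with consonant(s) → move to end, add 'ay'
Consonant cluster: "n"
Pig Latin = "eighbornay"


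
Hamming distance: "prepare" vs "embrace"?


Comparing character by character (same length = 7):
  Pos 0: 'p' vs 'e' !=
  Pos 1: 'r' vs 'm' !=
  Pos 2: 'e' vs 'b' !=
  Pos 3: 'p' vs 'r' !=
  Pos 4: 'a' vs 'a' =
  Pos 5: 'r' vs 'c' !=
  Pos 6: 'e' vs 'e' =
Hamming distance = 5


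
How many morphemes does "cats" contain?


Word: "cats"
Morphemes: cat + -s
Each morpheme carries meaning
= 2 morphemes


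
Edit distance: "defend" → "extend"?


Word 1: "defend" (length 6)
Word 2: "extend" (length 6)
One optimal edit sequence (insert/delete/substitute each cost 1):
  1. substitute 'd' -> 'e'  (+1)
  2. substitute 'e' -> 'x'  (+1)
  3. substitute 'f' -> 't'  (+1)
  4. keep 'e'
  5. keep 'n'
  6. keep 'd'
Total edit operations: 3
Edit distance = 3


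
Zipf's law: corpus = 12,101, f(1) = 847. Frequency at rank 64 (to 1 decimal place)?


Zipf's law: f(r) = f(1) / r
f(1) = 847
f(64) = 847 / 64
= 13.2 occurrences


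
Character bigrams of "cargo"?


Word: "cargo" (length 5)
Number of bigrams = 5 - 2 + 1 = 4
  Position 0: "ca"
  Position 1: "ar"
  Position 2: "rg"
  Position 3: "go"
Bigrams = "ca", "ar", "rg", "go"


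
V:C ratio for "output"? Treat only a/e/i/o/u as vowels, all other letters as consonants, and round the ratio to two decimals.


Word: "output"
Vowels (a,e,i,o,u): 3
Consonants: 3
Ratio = 3/3
= 1.00


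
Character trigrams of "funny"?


Word: "funny" (length 5)
Number of trigrams = 5 - 3 + 1 = 3
  Position 0: "fun"
  Position 1: "unn"
  Position 2: "nny"
Trigrams = "fun", "unn", "nny"


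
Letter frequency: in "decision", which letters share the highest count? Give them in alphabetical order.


Word: "decision"
Letter counts:
  'c': 1
  'd': 1
  'e': 1
  'i': 2
  'n': 1
  'o': 1
  's': 1
Maximum count = 2
Most frequent = 'i' (2 times each)


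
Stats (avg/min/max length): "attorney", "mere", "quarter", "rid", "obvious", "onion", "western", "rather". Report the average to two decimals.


Lengths: "attorney"=8, "mere"=4, "quarter"=7, "rid"=3, "obvious"=7, "onion"=5, "western"=7, "rather"=6
Sum = 47, Count = 8
Average = 47/8 = 5.88
= avg=5.88, min=3, max=8


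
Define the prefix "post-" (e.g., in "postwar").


Prefix: post-
As in: postwar -> post- + war
Meaning = after


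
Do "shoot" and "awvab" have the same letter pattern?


Pattern of "shoot": [0, 1, 2, 2, 3]
Pattern of "awvab": [0, 1, 2, 0, 3]
Patterns do not match
Same pattern = No


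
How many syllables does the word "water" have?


Word: "water"
Syllable breakdown: wa / ter
Counting: 2 parts
= 2 syllables


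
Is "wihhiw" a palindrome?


Word: "wihhiw"
Reversed: "wihhiw"
Forward == Backward? wihhiw == wihhiw
Palindrome = Yes


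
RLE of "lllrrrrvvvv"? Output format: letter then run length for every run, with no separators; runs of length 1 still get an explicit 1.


String: "lllrrrrvvvv"
Scanning for consecutive runs:
  'l' x 3
  'r' x 4
  'v' x 4
RLE = "l3r4v4"


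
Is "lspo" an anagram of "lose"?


Word 1: "lose" → sorted: elos
Word 2: "lspo" → sorted: lops
Same letters? elos != lops
Anagram = No


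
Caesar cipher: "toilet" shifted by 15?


Word: "toilet"
Shift: 15
Each letter → (letter + shift) mod 26:
  't' (19) + 15 = 8 → 'i'
  'o' (14) + 15 = 3 → 'd'
  'i' (8) + 15 = 23 → 'x'
  'l' (11) + 15 = 0 → 'a'
  'e' (4) + 15 = 19 → 't'
  't' (19) + 15 = 8 → 'i'
Result = "idxati"


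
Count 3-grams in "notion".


Word: "notion" (length 6)
Number of 3-grams = length - 3 + 1 = 6 - 3 + 1
= 4


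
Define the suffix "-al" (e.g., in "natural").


Suffix: -al
Example: natural (nature + -al, with a spelling change)
Meaning = relating to


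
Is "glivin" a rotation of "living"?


Word: "living", Candidate: "glivin"
Method: check if candidate is substring of word+word
"livingliving" contains "glivin"? Yes
Is rotation = Yes


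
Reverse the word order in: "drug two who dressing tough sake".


Original: "drug two who dressing tough sake"
Words (1..n): drug | two | who | dressing | tough | sake
Reversed (n..1): sake | tough | dressing | who | two | drug
Result = "sake tough dressing who two drug"


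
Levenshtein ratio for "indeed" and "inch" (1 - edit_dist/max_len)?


Word 1: "indeed" (length 6)
Word 2: "inch" (length 4)
One optimal edit sequence:
  1. keep 'i'
  2. keep 'n'
  3. delete 'd'  (+1)
  4. delete 'e'  (+1)
  5. substitute 'e' -> 'c'  (+1)
  6. substitute 'd' -> 'h'  (+1)
Edit distance = 4
Max length = max(6, 4) = 6
Similarity = 1 - 4/6
= 0.3333


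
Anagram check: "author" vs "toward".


Word 1: "author" → sorted: ahortu
Word 2: "toward" → sorted: adortw
Same letters? ahortu != adortw
Anagram = No


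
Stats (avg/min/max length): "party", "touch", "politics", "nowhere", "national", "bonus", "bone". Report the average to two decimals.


Lengths: "party"=5, "touch"=5, "politics"=8, "nowhere"=7, "national"=8, "bonus"=5, "bone"=4
Sum = 42, Count = 7
Average = 42/7 = 6.00
= avg=6.00, min=4, max=8


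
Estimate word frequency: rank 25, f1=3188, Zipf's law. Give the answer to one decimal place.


Zipf's law: f(r) = f(1) / r
f(1) = 3188
f(25) = 3188 / 25
= 127.5 occurrences


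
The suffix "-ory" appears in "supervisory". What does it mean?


Suffix: -ory
Example: supervisory (supervise + -ory, with a spelling change)
Meaning = relating to / place for


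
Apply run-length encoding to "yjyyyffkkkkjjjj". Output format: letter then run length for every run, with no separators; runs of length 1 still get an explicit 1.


String: "yjyyyffkkkkjjjj"
Scanning for consecutive runs:
  'y' x 1
  'j' x 1
  'y' x 3
  'f' x 2
  'k' x 4
  'j' x 4
RLE = "y1j1y3f2k4j4"


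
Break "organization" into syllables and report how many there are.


Word: "organization"
Syllable breakdown: or-gan-i-za-tion
Counting: 5 parts
= 5 syllables


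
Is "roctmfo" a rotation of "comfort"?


Word: "comfort", Candidate: "roctmfo"
Method: check if candidate is substring of word+word
"comfortcomfort" contains "roctmfo"? No
Is rotation = No


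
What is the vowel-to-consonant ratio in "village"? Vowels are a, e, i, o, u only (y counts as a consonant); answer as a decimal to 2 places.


Word: "village"
Vowels (a,e,i,o,u): 3
Consonants: 4
Ratio = 3/4
= 0.75


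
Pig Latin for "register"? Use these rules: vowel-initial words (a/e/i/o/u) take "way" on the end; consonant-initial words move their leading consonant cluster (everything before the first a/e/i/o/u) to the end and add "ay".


Word: "register"
Starts with consonant(s) → move to end, add 'ay'
Consonant cluster: "r"
Pig Latin = "egisterray"


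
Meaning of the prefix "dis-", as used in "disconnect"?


Prefix: dis-
As in: disconnect -> dis- + connect
Meaning = not / opposite


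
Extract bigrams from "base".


Word: "base" (length 4)
Number of bigrams = 4 - 2 + 1 = 3
  Position 0: "ba"
  Position 1: "as"
  Position 2: "se"
Bigrams = "ba", "as", "se"


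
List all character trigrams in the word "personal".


Word: "personal" (length 8)
Number of trigrams = 8 - 3 + 1 = 6
  Position 0: "per"
  Position 1: "ers"
  Position 2: "rso"
  Position 3: "son"
  Position 4: "ona"
  Position 5: "nal"
Trigrams = "per", "ers", "rso", "son", "ona", "nal"
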